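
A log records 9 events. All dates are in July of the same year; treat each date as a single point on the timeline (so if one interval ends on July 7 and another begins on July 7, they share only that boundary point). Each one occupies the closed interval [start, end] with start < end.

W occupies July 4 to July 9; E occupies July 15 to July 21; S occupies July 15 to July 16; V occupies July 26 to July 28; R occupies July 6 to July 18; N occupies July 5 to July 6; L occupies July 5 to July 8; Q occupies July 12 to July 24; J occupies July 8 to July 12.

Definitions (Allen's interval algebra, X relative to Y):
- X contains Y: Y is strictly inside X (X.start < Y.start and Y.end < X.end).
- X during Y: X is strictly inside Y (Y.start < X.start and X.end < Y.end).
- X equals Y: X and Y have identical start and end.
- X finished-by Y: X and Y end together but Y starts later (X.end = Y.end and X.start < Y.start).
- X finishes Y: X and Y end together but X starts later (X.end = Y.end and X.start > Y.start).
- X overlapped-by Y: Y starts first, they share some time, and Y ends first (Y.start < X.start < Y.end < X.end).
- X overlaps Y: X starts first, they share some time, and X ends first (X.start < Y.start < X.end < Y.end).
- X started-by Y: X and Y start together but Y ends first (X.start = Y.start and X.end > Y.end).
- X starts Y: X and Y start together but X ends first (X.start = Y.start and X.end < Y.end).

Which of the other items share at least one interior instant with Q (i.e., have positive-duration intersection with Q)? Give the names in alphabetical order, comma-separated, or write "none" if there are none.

E, R, S

Target Q = [July 12, July 24].
E [July 15, July 21] → during → yes.
J [July 8, July 12] → meets → no.
L [July 5, July 8] → before → no.
N [July 5, July 6] → before → no.
R [July 6, July 18] → overlaps → yes.
S [July 15, July 16] → during → yes.
V [July 26, July 28] → after → no.
W [July 4, July 9] → before → no.
Result: E, R, S.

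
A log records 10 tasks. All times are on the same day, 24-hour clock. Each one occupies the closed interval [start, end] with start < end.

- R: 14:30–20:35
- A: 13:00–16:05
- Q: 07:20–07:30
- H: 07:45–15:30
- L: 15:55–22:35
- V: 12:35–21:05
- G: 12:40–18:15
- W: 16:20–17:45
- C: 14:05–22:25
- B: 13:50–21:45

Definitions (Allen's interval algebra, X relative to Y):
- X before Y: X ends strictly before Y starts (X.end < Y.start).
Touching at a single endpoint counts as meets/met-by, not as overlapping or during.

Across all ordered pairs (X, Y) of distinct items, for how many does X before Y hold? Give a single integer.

Checking all 90 ordered pairs for relation 'before'; matching pairs in alphabetical order:
(A, W): A before W ✓
(H, L): H before L ✓
(H, W): H before W ✓
(Q, A): Q before A ✓
(Q, B): Q before B ✓
(Q, C): Q before C ✓
(Q, G): Q before G ✓
(Q, H): Q before H ✓
(Q, L): Q before L ✓
(Q, R): Q before R ✓
(Q, V): Q before V ✓
(Q, W): Q before W ✓
Count: 12.

12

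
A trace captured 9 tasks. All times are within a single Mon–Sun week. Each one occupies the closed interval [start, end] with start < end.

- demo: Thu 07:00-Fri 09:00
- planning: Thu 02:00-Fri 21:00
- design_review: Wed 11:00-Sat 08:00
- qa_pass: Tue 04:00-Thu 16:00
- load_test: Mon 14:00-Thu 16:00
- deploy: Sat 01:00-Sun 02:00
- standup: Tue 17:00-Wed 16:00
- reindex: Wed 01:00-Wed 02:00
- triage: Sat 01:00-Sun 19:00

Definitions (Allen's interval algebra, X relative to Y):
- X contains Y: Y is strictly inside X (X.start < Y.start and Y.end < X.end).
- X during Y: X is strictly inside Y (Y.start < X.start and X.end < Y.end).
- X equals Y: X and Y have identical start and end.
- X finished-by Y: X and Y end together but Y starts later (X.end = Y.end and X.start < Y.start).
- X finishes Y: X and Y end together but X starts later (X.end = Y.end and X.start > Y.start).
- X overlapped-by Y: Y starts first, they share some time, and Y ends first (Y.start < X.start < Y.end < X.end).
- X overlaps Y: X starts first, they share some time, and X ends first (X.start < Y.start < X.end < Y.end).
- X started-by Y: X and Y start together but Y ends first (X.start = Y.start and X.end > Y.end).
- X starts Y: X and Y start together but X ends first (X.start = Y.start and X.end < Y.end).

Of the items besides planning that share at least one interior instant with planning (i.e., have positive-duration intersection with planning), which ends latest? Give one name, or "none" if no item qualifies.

design_review

Target planning = [Thu 02:00, Fri 21:00].
demo [Thu 07:00, Fri 09:00] → during → candidate.
deploy [Sat 01:00, Sun 02:00] → after → excluded.
design_review [Wed 11:00, Sat 08:00] → contains → candidate.
load_test [Mon 14:00, Thu 16:00] → overlaps → candidate.
qa_pass [Tue 04:00, Thu 16:00] → overlaps → candidate.
reindex [Wed 01:00, Wed 02:00] → before → excluded.
standup [Tue 17:00, Wed 16:00] → before → excluded.
triage [Sat 01:00, Sun 19:00] → after → excluded.
Among candidates, latest end is Sat 08:00 → design_review.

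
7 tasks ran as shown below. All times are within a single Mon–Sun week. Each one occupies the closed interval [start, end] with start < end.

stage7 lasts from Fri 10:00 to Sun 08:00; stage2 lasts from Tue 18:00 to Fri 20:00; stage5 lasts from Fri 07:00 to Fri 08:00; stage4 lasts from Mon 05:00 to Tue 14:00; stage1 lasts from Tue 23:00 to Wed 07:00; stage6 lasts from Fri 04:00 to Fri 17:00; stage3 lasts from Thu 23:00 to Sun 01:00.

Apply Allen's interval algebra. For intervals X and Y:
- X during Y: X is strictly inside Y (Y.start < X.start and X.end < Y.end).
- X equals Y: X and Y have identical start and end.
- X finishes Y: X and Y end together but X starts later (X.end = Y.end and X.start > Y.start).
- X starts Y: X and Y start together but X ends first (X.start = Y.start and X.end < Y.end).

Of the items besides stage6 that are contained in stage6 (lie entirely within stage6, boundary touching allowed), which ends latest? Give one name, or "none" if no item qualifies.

stage5

Target stage6 = [Fri 04:00, Fri 17:00].
stage1 [Tue 23:00, Wed 07:00] → before → excluded.
stage2 [Tue 18:00, Fri 20:00] → contains → excluded.
stage3 [Thu 23:00, Sun 01:00] → contains → excluded.
stage4 [Mon 05:00, Tue 14:00] → before → excluded.
stage5 [Fri 07:00, Fri 08:00] → during → candidate.
stage7 [Fri 10:00, Sun 08:00] → overlapped-by → excluded.
Among candidates, latest end is Fri 08:00 → stage5.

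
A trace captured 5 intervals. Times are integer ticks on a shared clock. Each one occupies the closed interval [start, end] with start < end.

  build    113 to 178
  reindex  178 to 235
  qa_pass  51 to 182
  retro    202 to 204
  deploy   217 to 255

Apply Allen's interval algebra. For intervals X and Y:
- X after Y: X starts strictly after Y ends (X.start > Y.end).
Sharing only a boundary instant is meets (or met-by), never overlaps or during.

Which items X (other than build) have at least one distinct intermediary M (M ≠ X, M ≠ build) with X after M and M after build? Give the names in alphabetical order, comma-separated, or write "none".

deploy

Target build = [113, 178].
Intermediaries M with M after build: deploy, retro.
Via deploy — items with X after deploy: none.
Via retro — items with X after retro: deploy.
Union: deploy.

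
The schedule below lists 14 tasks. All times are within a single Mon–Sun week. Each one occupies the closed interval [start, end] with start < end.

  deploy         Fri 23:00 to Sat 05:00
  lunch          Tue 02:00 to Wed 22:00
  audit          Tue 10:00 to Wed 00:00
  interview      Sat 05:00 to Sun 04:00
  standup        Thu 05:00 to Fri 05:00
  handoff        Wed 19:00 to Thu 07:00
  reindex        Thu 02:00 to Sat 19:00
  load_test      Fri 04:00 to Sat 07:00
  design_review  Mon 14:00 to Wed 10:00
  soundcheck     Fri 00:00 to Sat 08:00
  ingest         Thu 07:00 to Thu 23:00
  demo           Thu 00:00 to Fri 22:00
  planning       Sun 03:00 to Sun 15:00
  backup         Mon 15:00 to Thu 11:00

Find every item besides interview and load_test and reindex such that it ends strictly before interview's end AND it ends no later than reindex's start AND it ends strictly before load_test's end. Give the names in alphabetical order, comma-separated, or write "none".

Conditions: its end is strictly before interview's end (X.end < Sun 04:00) AND its end is no later than reindex's start (X.end <= Thu 02:00) AND its end is strictly before load_test's end (X.end < Sat 07:00).
audit: end Wed 00:00 < Sun 04:00? ✓; end Wed 00:00 <= Thu 02:00? ✓; end Wed 00:00 < Sat 07:00? ✓ → yes.
backup: end Thu 11:00 < Sun 04:00? ✓; end Thu 11:00 <= Thu 02:00? ✗; end Thu 11:00 < Sat 07:00? ✓ → no.
demo: end Fri 22:00 < Sun 04:00? ✓; end Fri 22:00 <= Thu 02:00? ✗; end Fri 22:00 < Sat 07:00? ✓ → no.
deploy: end Sat 05:00 < Sun 04:00? ✓; end Sat 05:00 <= Thu 02:00? ✗; end Sat 05:00 < Sat 07:00? ✓ → no.
design_review: end Wed 10:00 < Sun 04:00? ✓; end Wed 10:00 <= Thu 02:00? ✓; end Wed 10:00 < Sat 07:00? ✓ → yes.
handoff: end Thu 07:00 < Sun 04:00? ✓; end Thu 07:00 <= Thu 02:00? ✗; end Thu 07:00 < Sat 07:00? ✓ → no.
ingest: end Thu 23:00 < Sun 04:00? ✓; end Thu 23:00 <= Thu 02:00? ✗; end Thu 23:00 < Sat 07:00? ✓ → no.
lunch: end Wed 22:00 < Sun 04:00? ✓; end Wed 22:00 <= Thu 02:00? ✓; end Wed 22:00 < Sat 07:00? ✓ → yes.
planning: end Sun 15:00 < Sun 04:00? ✗; end Sun 15:00 <= Thu 02:00? ✗; end Sun 15:00 < Sat 07:00? ✗ → no.
soundcheck: end Sat 08:00 < Sun 04:00? ✓; end Sat 08:00 <= Thu 02:00? ✗; end Sat 08:00 < Sat 07:00? ✗ → no.
standup: end Fri 05:00 < Sun 04:00? ✓; end Fri 05:00 <= Thu 02:00? ✗; end Fri 05:00 < Sat 07:00? ✓ → no.
Result: audit, design_review, lunch.

audit, design_review, lunch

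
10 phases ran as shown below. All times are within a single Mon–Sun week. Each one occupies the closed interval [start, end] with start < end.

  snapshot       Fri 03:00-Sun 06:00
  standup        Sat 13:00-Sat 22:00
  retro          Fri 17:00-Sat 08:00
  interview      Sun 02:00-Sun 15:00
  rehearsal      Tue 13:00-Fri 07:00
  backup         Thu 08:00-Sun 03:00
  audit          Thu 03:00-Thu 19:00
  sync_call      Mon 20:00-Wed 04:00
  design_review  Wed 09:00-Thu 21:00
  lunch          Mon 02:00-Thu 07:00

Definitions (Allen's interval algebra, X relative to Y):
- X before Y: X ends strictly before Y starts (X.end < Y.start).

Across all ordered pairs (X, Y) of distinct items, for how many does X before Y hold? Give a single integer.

26

Checking all 90 ordered pairs for relation 'before'; matching pairs in alphabetical order:
(audit, interview): audit before interview ✓
(audit, retro): audit before retro ✓
(audit, snapshot): audit before snapshot ✓
(audit, standup): audit before standup ✓
(design_review, interview): design_review before interview ✓
(design_review, retro): design_review before retro ✓
(design_review, snapshot): design_review before snapshot ✓
(design_review, standup): design_review before standup ✓
(lunch, backup): lunch before backup ✓
(lunch, interview): lunch before interview ✓
(lunch, retro): lunch before retro ✓
(lunch, snapshot): lunch before snapshot ✓
(lunch, standup): lunch before standup ✓
(rehearsal, interview): rehearsal before interview ✓
(rehearsal, retro): rehearsal before retro ✓
(rehearsal, standup): rehearsal before standup ✓
(retro, interview): retro before interview ✓
(retro, standup): retro before standup ✓
(standup, interview): standup before interview ✓
(sync_call, audit): sync_call before audit ✓
(sync_call, backup): sync_call before backup ✓
(sync_call, design_review): sync_call before design_review ✓
(sync_call, interview): sync_call before interview ✓
(sync_call, retro): sync_call before retro ✓
... plus 2 further pairs not listed.
Count: 26.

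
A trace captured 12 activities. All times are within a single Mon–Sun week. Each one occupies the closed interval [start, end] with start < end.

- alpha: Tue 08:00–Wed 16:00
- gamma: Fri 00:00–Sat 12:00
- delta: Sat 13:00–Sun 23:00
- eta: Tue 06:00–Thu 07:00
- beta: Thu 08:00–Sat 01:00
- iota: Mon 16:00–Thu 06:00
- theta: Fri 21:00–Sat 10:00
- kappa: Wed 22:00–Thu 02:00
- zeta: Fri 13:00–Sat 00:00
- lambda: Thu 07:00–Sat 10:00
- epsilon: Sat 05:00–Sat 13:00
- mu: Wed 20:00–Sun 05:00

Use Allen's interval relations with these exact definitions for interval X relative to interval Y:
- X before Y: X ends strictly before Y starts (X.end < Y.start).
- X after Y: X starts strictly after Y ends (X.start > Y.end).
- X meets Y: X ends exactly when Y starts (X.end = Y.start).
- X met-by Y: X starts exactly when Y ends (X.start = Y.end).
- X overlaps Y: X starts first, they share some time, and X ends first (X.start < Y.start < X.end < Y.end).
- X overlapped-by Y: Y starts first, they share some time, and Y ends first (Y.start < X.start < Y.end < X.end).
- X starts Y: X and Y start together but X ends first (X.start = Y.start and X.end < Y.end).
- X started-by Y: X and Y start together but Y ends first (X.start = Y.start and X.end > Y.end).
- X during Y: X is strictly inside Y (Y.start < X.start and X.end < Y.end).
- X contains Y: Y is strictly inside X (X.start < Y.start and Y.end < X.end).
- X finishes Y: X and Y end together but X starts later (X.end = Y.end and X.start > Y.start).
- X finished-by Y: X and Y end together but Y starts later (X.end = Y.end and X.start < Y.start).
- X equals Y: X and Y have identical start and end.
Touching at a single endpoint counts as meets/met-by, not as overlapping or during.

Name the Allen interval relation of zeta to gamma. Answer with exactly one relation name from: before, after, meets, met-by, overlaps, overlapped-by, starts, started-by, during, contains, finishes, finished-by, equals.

zeta = [Fri 13:00, Sat 00:00]; gamma = [Fri 00:00, Sat 12:00].
Compare endpoints: zeta.start > gamma.start, zeta.start < gamma.end, zeta.end > gamma.start, zeta.end < gamma.end.
That pattern is 'during'.

during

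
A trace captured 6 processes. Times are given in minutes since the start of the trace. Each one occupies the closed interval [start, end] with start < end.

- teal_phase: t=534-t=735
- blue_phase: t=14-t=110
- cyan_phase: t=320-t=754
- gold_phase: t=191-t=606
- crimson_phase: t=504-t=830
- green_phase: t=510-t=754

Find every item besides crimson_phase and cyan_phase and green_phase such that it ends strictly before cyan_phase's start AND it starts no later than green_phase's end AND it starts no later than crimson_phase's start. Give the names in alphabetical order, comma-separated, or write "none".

Conditions: its end is strictly before cyan_phase's start (X.end < t=320) AND its start is no later than green_phase's end (X.start <= t=754) AND its start is no later than crimson_phase's start (X.start <= t=504).
blue_phase: end t=110 < t=320? ✓; start t=14 <= t=754? ✓; start t=14 <= t=504? ✓ → yes.
gold_phase: end t=606 < t=320? ✗; start t=191 <= t=754? ✓; start t=191 <= t=504? ✓ → no.
teal_phase: end t=735 < t=320? ✗; start t=534 <= t=754? ✓; start t=534 <= t=504? ✗ → no.
Result: blue_phase.

blue_phase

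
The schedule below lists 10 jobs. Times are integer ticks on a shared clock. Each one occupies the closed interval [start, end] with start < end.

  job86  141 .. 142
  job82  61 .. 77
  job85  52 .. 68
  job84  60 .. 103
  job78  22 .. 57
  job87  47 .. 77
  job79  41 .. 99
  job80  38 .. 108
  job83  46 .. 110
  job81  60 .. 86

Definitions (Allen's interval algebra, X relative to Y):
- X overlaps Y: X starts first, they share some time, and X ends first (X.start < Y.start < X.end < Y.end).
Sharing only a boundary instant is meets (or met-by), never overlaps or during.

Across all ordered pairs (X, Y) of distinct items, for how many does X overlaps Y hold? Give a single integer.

Checking all 90 ordered pairs for relation 'overlaps'; matching pairs in alphabetical order:
(job78, job79): job78 overlaps job79 ✓
(job78, job80): job78 overlaps job80 ✓
(job78, job83): job78 overlaps job83 ✓
(job78, job85): job78 overlaps job85 ✓
(job78, job87): job78 overlaps job87 ✓
(job79, job83): job79 overlaps job83 ✓
(job79, job84): job79 overlaps job84 ✓
(job80, job83): job80 overlaps job83 ✓
(job85, job81): job85 overlaps job81 ✓
(job85, job82): job85 overlaps job82 ✓
(job85, job84): job85 overlaps job84 ✓
(job87, job81): job87 overlaps job81 ✓
(job87, job84): job87 overlaps job84 ✓
Count: 13.

13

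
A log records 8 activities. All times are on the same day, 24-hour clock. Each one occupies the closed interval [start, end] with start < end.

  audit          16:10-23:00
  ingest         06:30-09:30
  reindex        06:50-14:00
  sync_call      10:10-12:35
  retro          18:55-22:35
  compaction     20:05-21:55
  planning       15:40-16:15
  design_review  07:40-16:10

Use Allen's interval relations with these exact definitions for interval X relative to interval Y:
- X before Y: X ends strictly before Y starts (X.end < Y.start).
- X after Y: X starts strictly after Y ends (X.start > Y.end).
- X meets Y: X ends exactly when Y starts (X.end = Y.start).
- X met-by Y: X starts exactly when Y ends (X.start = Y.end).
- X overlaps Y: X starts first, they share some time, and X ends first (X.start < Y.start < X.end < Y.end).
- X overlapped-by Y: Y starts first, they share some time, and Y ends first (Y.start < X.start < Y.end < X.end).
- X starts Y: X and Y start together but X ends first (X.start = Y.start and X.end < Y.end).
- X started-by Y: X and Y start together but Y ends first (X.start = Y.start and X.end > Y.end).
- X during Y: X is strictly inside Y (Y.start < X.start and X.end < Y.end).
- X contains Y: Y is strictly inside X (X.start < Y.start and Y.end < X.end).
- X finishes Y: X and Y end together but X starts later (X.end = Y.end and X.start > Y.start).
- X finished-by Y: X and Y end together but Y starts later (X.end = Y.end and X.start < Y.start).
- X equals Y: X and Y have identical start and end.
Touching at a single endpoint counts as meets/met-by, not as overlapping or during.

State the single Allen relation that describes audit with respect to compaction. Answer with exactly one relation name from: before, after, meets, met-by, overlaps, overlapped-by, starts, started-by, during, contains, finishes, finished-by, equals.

contains

audit = [16:10, 23:00]; compaction = [20:05, 21:55].
Compare endpoints: audit.start < compaction.start, audit.start < compaction.end, audit.end > compaction.start, audit.end > compaction.end.
That pattern is 'contains'.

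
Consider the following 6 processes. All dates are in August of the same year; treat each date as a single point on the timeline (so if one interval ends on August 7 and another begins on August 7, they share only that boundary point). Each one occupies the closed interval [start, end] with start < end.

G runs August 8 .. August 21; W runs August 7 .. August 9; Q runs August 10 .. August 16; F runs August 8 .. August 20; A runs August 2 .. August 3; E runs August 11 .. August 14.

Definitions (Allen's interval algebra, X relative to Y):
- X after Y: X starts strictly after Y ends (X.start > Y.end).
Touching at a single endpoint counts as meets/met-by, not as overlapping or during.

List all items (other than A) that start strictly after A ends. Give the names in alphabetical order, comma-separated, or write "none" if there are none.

E, F, G, Q, W

Target A = [August 2, August 3].
E [August 11, August 14] → after → yes.
F [August 8, August 20] → after → yes.
G [August 8, August 21] → after → yes.
Q [August 10, August 16] → after → yes.
W [August 7, August 9] → after → yes.
Result: E, F, G, Q, W.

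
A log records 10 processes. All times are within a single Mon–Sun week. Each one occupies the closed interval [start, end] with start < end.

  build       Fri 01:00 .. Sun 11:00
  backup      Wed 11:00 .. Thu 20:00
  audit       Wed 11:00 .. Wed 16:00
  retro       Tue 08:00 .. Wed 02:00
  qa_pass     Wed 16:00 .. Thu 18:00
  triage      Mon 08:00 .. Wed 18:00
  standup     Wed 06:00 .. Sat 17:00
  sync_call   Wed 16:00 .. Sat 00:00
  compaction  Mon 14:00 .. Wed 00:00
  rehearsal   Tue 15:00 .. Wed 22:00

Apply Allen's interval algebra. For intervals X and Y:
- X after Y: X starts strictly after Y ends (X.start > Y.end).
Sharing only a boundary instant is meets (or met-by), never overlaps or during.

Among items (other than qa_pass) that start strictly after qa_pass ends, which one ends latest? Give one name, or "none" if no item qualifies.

Target qa_pass = [Wed 16:00, Thu 18:00].
audit [Wed 11:00, Wed 16:00] → meets → excluded.
backup [Wed 11:00, Thu 20:00] → contains → excluded.
build [Fri 01:00, Sun 11:00] → after → candidate.
compaction [Mon 14:00, Wed 00:00] → before → excluded.
rehearsal [Tue 15:00, Wed 22:00] → overlaps → excluded.
retro [Tue 08:00, Wed 02:00] → before → excluded.
standup [Wed 06:00, Sat 17:00] → contains → excluded.
sync_call [Wed 16:00, Sat 00:00] → started-by → excluded.
triage [Mon 08:00, Wed 18:00] → overlaps → excluded.
Among candidates, latest end is Sun 11:00 → build.

build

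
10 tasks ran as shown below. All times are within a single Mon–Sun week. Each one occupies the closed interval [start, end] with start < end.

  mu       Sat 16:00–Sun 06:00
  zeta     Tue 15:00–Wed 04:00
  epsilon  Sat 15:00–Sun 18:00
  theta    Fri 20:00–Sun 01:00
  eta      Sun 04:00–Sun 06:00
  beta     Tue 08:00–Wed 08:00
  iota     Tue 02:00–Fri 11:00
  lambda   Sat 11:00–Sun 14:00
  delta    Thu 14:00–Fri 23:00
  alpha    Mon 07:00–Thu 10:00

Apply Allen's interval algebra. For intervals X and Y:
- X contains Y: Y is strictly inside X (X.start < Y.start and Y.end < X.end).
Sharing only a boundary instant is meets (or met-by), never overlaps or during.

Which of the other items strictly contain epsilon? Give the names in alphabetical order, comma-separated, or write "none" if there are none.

Target epsilon = [Sat 15:00, Sun 18:00].
alpha [Mon 07:00, Thu 10:00] → before → no.
beta [Tue 08:00, Wed 08:00] → before → no.
delta [Thu 14:00, Fri 23:00] → before → no.
eta [Sun 04:00, Sun 06:00] → during → no.
iota [Tue 02:00, Fri 11:00] → before → no.
lambda [Sat 11:00, Sun 14:00] → overlaps → no.
mu [Sat 16:00, Sun 06:00] → during → no.
theta [Fri 20:00, Sun 01:00] → overlaps → no.
zeta [Tue 15:00, Wed 04:00] → before → no.
Result: none.

none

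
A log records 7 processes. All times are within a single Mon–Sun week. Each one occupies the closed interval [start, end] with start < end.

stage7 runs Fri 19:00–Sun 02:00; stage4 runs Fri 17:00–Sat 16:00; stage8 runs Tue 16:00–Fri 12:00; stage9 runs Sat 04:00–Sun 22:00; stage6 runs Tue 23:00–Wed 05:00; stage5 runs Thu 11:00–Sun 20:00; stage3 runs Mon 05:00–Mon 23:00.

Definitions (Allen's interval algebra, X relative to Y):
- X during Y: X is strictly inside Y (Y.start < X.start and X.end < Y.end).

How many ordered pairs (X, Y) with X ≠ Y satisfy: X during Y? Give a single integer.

3

Checking all 42 ordered pairs for relation 'during'; matching pairs in alphabetical order:
(stage4, stage5): stage4 during stage5 ✓
(stage6, stage8): stage6 during stage8 ✓
(stage7, stage5): stage7 during stage5 ✓
Count: 3.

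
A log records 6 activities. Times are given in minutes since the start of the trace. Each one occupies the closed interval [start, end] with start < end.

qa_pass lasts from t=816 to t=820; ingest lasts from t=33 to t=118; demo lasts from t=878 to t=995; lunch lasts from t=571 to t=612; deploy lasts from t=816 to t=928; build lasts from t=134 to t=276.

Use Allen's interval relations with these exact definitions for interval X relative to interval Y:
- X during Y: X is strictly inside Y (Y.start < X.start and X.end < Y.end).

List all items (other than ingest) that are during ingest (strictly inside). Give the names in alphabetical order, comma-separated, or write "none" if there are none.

Target ingest = [t=33, t=118].
build [t=134, t=276] → after → no.
demo [t=878, t=995] → after → no.
deploy [t=816, t=928] → after → no.
lunch [t=571, t=612] → after → no.
qa_pass [t=816, t=820] → after → no.
Result: none.

none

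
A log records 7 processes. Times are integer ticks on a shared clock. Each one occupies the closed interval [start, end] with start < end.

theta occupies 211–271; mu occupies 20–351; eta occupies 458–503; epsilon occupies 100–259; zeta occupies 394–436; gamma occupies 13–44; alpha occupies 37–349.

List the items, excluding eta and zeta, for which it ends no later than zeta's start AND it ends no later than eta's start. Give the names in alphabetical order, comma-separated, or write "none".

Conditions: its end is no later than zeta's start (X.end <= 394) AND its end is no later than eta's start (X.end <= 458).
alpha: end 349 <= 394? ✓; end 349 <= 458? ✓ → yes.
epsilon: end 259 <= 394? ✓; end 259 <= 458? ✓ → yes.
gamma: end 44 <= 394? ✓; end 44 <= 458? ✓ → yes.
mu: end 351 <= 394? ✓; end 351 <= 458? ✓ → yes.
theta: end 271 <= 394? ✓; end 271 <= 458? ✓ → yes.
Result: alpha, epsilon, gamma, mu, theta.

alpha, epsilon, gamma, mu, theta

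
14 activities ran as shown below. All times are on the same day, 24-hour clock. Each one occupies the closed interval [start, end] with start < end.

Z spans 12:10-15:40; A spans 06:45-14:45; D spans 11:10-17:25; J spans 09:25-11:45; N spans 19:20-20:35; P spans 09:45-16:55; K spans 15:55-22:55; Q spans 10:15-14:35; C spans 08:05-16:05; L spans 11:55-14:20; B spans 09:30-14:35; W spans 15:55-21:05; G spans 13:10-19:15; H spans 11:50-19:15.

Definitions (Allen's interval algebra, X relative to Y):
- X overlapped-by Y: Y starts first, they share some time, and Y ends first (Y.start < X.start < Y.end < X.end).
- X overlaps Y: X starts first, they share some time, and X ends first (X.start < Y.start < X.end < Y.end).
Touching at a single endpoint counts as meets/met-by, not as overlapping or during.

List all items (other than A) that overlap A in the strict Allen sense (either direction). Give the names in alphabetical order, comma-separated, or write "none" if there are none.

C, D, G, H, P, Z

Target A = [06:45, 14:45].
B [09:30, 14:35] → during → no.
C [08:05, 16:05] → overlapped-by → yes.
D [11:10, 17:25] → overlapped-by → yes.
G [13:10, 19:15] → overlapped-by → yes.
H [11:50, 19:15] → overlapped-by → yes.
J [09:25, 11:45] → during → no.
K [15:55, 22:55] → after → no.
L [11:55, 14:20] → during → no.
N [19:20, 20:35] → after → no.
P [09:45, 16:55] → overlapped-by → yes.
Q [10:15, 14:35] → during → no.
W [15:55, 21:05] → after → no.
Z [12:10, 15:40] → overlapped-by → yes.
Result: C, D, G, H, P, Z.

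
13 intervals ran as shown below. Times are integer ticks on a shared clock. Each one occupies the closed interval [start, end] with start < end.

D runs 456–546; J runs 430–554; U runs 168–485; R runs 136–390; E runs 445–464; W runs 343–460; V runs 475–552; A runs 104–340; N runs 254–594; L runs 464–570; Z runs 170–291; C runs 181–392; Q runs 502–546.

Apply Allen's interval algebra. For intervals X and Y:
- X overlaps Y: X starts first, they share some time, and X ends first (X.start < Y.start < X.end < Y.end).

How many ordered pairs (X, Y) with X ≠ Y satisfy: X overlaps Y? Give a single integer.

Checking all 156 ordered pairs for relation 'overlaps'; matching pairs in alphabetical order:
(A, C): A overlaps C ✓
(A, N): A overlaps N ✓
(A, R): A overlaps R ✓
(A, U): A overlaps U ✓
(C, N): C overlaps N ✓
(C, W): C overlaps W ✓
(D, L): D overlaps L ✓
(D, V): D overlaps V ✓
(E, D): E overlaps D ✓
(J, L): J overlaps L ✓
(R, C): R overlaps C ✓
(R, N): R overlaps N ✓
(R, U): R overlaps U ✓
(R, W): R overlaps W ✓
(U, D): U overlaps D ✓
(U, J): U overlaps J ✓
(U, L): U overlaps L ✓
(U, N): U overlaps N ✓
(U, V): U overlaps V ✓
(W, D): W overlaps D ✓
(W, E): W overlaps E ✓
(W, J): W overlaps J ✓
(Z, C): Z overlaps C ✓
(Z, N): Z overlaps N ✓
Count: 24.

24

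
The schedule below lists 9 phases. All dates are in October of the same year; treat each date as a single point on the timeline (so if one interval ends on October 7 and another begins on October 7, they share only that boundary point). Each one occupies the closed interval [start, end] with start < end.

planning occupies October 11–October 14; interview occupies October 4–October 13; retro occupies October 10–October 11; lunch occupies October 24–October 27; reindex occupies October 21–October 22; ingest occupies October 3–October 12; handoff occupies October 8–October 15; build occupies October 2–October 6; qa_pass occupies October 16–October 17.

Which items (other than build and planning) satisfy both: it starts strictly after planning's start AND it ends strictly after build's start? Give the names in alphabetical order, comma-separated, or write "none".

Conditions: its start is strictly after planning's start (X.start > October 11) AND its end is strictly after build's start (X.end > October 2).
handoff: start October 8 > October 11? ✗; end October 15 > October 2? ✓ → no.
ingest: start October 3 > October 11? ✗; end October 12 > October 2? ✓ → no.
interview: start October 4 > October 11? ✗; end October 13 > October 2? ✓ → no.
lunch: start October 24 > October 11? ✓; end October 27 > October 2? ✓ → yes.
qa_pass: start October 16 > October 11? ✓; end October 17 > October 2? ✓ → yes.
reindex: start October 21 > October 11? ✓; end October 22 > October 2? ✓ → yes.
retro: start October 10 > October 11? ✗; end October 11 > October 2? ✓ → no.
Result: lunch, qa_pass, reindex.

lunch, qa_pass, reindex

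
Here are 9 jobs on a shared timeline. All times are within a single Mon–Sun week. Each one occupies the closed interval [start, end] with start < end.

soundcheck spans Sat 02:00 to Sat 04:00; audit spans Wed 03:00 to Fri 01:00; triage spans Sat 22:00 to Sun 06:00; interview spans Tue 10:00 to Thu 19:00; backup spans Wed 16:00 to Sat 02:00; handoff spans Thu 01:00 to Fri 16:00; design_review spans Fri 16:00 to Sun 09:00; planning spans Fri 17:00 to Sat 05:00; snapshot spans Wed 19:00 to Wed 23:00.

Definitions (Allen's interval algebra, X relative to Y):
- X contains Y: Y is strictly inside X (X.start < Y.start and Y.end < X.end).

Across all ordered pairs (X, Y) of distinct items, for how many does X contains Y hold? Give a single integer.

Checking all 72 ordered pairs for relation 'contains'; matching pairs in alphabetical order:
(audit, snapshot): audit contains snapshot ✓
(backup, handoff): backup contains handoff ✓
(backup, snapshot): backup contains snapshot ✓
(design_review, planning): design_review contains planning ✓
(design_review, soundcheck): design_review contains soundcheck ✓
(design_review, triage): design_review contains triage ✓
(interview, snapshot): interview contains snapshot ✓
(planning, soundcheck): planning contains soundcheck ✓
Count: 8.

8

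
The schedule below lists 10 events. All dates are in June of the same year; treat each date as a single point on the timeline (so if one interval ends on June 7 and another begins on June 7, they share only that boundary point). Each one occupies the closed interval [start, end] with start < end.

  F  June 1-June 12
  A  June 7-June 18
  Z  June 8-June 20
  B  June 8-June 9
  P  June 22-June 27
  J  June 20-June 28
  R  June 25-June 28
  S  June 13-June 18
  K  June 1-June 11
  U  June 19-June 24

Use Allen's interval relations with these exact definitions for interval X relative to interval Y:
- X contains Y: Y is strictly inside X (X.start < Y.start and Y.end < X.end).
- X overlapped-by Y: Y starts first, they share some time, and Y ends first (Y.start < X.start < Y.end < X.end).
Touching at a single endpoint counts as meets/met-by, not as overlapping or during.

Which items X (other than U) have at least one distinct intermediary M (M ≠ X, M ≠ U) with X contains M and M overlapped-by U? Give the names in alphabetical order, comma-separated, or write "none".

Target U = [June 19, June 24].
Intermediaries M with M overlapped-by U: J, P.
Via J — items with X contains J: none.
Via P — items with X contains P: J.
Union: J.

J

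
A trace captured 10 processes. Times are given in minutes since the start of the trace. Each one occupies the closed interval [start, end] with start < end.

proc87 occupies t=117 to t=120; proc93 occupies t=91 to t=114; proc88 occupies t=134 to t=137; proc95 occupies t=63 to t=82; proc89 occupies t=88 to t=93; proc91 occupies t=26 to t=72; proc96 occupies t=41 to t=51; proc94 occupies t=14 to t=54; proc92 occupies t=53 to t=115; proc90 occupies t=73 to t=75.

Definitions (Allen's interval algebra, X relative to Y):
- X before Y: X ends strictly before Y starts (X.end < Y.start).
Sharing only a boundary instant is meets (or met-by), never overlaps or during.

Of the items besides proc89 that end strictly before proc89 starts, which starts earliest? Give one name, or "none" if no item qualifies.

Target proc89 = [t=88, t=93].
proc87 [t=117, t=120] → after → excluded.
proc88 [t=134, t=137] → after → excluded.
proc90 [t=73, t=75] → before → candidate.
proc91 [t=26, t=72] → before → candidate.
proc92 [t=53, t=115] → contains → excluded.
proc93 [t=91, t=114] → overlapped-by → excluded.
proc94 [t=14, t=54] → before → candidate.
proc95 [t=63, t=82] → before → candidate.
proc96 [t=41, t=51] → before → candidate.
Among candidates, earliest start is t=14 → proc94.

proc94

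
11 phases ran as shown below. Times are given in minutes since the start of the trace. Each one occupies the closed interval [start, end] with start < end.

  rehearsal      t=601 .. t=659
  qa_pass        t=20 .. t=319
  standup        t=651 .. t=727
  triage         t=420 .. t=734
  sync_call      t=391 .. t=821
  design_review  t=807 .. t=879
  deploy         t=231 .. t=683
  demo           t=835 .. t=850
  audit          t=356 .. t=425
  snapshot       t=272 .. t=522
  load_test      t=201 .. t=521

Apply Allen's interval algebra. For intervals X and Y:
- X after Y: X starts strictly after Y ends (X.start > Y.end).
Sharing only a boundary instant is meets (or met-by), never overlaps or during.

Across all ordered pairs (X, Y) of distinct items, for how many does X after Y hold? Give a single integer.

Checking all 110 ordered pairs for relation 'after'; matching pairs in alphabetical order:
(audit, qa_pass): audit after qa_pass ✓
(demo, audit): demo after audit ✓
(demo, deploy): demo after deploy ✓
(demo, load_test): demo after load_test ✓
(demo, qa_pass): demo after qa_pass ✓
(demo, rehearsal): demo after rehearsal ✓
(demo, snapshot): demo after snapshot ✓
(demo, standup): demo after standup ✓
(demo, sync_call): demo after sync_call ✓
(demo, triage): demo after triage ✓
(design_review, audit): design_review after audit ✓
(design_review, deploy): design_review after deploy ✓
(design_review, load_test): design_review after load_test ✓
(design_review, qa_pass): design_review after qa_pass ✓
(design_review, rehearsal): design_review after rehearsal ✓
(design_review, snapshot): design_review after snapshot ✓
(design_review, standup): design_review after standup ✓
(design_review, triage): design_review after triage ✓
(rehearsal, audit): rehearsal after audit ✓
(rehearsal, load_test): rehearsal after load_test ✓
(rehearsal, qa_pass): rehearsal after qa_pass ✓
(rehearsal, snapshot): rehearsal after snapshot ✓
(standup, audit): standup after audit ✓
(standup, load_test): standup after load_test ✓
... plus 4 further pairs not listed.
Count: 28.

28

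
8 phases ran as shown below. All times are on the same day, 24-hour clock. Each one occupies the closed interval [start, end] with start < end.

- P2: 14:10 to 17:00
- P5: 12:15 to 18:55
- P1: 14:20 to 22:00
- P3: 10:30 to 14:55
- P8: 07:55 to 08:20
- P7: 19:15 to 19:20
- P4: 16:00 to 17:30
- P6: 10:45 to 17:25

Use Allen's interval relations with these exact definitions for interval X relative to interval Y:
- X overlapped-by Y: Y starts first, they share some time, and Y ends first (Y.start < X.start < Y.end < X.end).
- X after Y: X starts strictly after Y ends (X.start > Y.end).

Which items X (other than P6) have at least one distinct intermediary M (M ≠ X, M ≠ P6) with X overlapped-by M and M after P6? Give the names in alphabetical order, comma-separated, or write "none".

none

Target P6 = [10:45, 17:25].
Intermediaries M with M after P6: P7.
Via P7 — items with X overlapped-by P7: none.
Union: none.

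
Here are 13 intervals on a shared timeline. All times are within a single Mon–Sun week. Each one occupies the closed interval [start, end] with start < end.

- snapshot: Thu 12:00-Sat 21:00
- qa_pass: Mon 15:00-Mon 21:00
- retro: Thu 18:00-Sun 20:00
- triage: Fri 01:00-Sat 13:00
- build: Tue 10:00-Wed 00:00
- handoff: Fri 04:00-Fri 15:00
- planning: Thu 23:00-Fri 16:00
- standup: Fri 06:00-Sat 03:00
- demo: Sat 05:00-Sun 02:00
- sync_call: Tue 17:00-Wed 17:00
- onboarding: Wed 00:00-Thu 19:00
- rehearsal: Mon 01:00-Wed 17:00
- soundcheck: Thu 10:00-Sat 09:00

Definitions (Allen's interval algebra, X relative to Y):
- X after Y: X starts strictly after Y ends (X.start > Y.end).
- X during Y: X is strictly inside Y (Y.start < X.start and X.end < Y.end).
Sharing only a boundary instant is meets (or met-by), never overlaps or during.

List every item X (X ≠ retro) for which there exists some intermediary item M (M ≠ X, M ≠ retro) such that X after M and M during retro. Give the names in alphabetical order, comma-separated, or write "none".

demo

Target retro = [Thu 18:00, Sun 20:00].
Intermediaries M with M during retro: demo, handoff, planning, standup, triage.
Via demo — items with X after demo: none.
Via handoff — items with X after handoff: demo.
Via planning — items with X after planning: demo.
Via standup — items with X after standup: demo.
Via triage — items with X after triage: none.
Union: demo.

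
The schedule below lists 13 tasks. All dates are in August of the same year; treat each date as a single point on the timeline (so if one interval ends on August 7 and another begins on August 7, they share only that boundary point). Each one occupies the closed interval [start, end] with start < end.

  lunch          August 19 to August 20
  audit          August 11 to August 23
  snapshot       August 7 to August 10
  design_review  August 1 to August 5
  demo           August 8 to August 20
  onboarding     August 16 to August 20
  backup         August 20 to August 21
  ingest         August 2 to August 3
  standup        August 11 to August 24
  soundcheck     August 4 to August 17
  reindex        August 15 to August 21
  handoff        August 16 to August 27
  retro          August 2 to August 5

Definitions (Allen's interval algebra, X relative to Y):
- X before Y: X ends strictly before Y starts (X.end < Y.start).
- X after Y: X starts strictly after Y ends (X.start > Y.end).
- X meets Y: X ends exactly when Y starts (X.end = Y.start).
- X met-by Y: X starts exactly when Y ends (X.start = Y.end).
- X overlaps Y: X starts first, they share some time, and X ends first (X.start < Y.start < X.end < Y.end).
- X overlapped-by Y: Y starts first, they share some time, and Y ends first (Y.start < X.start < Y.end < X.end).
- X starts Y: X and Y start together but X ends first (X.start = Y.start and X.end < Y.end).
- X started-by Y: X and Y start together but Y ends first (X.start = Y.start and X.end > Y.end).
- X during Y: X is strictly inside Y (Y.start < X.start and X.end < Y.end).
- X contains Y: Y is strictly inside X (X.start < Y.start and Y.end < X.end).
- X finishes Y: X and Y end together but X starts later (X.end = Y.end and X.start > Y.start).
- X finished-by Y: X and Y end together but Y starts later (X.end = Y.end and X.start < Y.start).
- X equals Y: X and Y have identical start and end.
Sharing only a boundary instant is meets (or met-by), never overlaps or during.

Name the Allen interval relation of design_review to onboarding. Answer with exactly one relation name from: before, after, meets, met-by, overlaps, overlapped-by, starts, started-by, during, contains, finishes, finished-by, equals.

design_review = [August 1, August 5]; onboarding = [August 16, August 20].
Compare endpoints: design_review.start < onboarding.start, design_review.start < onboarding.end, design_review.end < onboarding.start, design_review.end < onboarding.end.
That pattern is 'before'.

before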